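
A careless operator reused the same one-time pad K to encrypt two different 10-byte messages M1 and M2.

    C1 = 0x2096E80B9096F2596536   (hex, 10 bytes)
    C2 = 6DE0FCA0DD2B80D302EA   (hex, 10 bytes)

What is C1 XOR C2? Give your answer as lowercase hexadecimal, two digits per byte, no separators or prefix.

C1 ⊕ C2 = (M1 ⊕ K) ⊕ (M2 ⊕ K) = M1 ⊕ M2 — the shared key cancels under XOR.
byte 0: 00100000 XOR 01101101 = 01001101
byte 1: 10010110 XOR 11100000 = 01110110
byte 2: 11101000 XOR 11111100 = 00010100
byte 3: 00001011 XOR 10100000 = 10101011
byte 4: 10010000 XOR 11011101 = 01001101
byte 5: 10010110 XOR 00101011 = 10111101
byte 6: 11110010 XOR 10000000 = 01110010
byte 7: 01011001 XOR 11010011 = 10001010
byte 8: 01100101 XOR 00000010 = 01100111
byte 9: 00110110 XOR 11101010 = 11011100

4d7614ab4dbd728a67dc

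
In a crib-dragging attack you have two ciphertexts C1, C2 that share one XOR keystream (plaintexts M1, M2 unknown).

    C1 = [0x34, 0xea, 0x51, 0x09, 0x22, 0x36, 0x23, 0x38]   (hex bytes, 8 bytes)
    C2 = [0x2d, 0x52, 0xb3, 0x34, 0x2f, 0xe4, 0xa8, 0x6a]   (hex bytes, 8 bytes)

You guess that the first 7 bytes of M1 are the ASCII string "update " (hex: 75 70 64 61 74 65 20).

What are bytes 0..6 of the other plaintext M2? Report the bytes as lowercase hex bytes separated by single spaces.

First, C1 ⊕ C2 = (M1 ⊕ K) ⊕ (M2 ⊕ K) = M1 ⊕ M2, so the key drops out. Then M2 = (M1 ⊕ M2) ⊕ M1 over the first 7 bytes.
byte 0: (34 ^ 2d) ^ 75 = 19 ^ 75 = 6c
byte 1: (ea ^ 52) ^ 70 = b8 ^ 70 = c8
byte 2: (51 ^ b3) ^ 64 = e2 ^ 64 = 86
byte 3: (09 ^ 34) ^ 61 = 3d ^ 61 = 5c
byte 4: (22 ^ 2f) ^ 74 = 0d ^ 74 = 79
byte 5: (36 ^ e4) ^ 65 = d2 ^ 65 = b7
byte 6: (23 ^ a8) ^ 20 = 8b ^ 20 = ab

6c c8 86 5c 79 b7 ab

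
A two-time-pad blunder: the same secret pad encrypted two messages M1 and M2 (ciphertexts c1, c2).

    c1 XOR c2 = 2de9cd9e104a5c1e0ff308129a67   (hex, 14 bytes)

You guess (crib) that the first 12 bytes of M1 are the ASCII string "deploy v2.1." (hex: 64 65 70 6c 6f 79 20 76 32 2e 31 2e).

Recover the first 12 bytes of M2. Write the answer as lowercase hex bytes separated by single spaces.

Since c1 ⊕ c2 = M1 ⊕ M2, XORing with the guessed M1 bytes yields the corresponding M2 bytes: M2 = (c1 ⊕ c2) ⊕ M1.
byte 0: 00101101 ⊕ 01100100 = 01001001
byte 1: 11101001 ⊕ 01100101 = 10001100
byte 2: 11001101 ⊕ 01110000 = 10111101
byte 3: 10011110 ⊕ 01101100 = 11110010
byte 4: 00010000 ⊕ 01101111 = 01111111
byte 5: 01001010 ⊕ 01111001 = 00110011
byte 6: 01011100 ⊕ 00100000 = 01111100
byte 7: 00011110 ⊕ 01110110 = 01101000
byte 8: 00001111 ⊕ 00110010 = 00111101
byte 9: 11110011 ⊕ 00101110 = 11011101
byte 10: 00001000 ⊕ 00110001 = 00111001
byte 11: 00010010 ⊕ 00101110 = 00111100

49 8c bd f2 7f 33 7c 68 3d dd 39 3c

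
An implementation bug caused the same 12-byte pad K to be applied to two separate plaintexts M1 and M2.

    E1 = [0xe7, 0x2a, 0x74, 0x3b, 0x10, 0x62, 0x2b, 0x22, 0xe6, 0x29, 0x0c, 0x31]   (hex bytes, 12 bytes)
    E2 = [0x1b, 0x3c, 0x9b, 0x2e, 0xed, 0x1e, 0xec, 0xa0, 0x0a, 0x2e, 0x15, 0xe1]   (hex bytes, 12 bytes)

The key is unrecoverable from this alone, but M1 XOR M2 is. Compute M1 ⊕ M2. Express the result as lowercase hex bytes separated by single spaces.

E1 ⊕ E2 = (M1 ⊕ K) ⊕ (M2 ⊕ K) = M1 ⊕ M2 — the shared key cancels under XOR.
e7 xor 1b = fc
2a xor 3c = 16
74 xor 9b = ef
3b xor 2e = 15
10 xor ed = fd
62 xor 1e = 7c
2b xor ec = c7
22 xor a0 = 82
e6 xor 0a = ec
29 xor 2e = 07
0c xor 15 = 19
31 xor e1 = d0

fc 16 ef 15 fd 7c c7 82 ec 07 19 d0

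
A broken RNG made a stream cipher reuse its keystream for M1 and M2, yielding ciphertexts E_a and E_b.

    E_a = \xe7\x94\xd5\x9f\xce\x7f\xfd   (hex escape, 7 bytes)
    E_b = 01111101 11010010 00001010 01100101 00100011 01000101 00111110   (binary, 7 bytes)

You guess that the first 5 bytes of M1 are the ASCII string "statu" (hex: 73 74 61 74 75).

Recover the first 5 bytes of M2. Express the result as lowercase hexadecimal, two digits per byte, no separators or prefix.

e932be8e98

First, E_a ⊕ E_b = (M1 ⊕ K) ⊕ (M2 ⊕ K) = M1 ⊕ M2, so the key drops out. Then M2 = (M1 ⊕ M2) ⊕ M1 over the first 5 bytes.
byte 0: (e7 ⊕ 7d) ⊕ 73 = 9a ⊕ 73 = e9
byte 1: (94 ⊕ d2) ⊕ 74 = 46 ⊕ 74 = 32
byte 2: (d5 ⊕ 0a) ⊕ 61 = df ⊕ 61 = be
byte 3: (9f ⊕ 65) ⊕ 74 = fa ⊕ 74 = 8e
byte 4: (ce ⊕ 23) ⊕ 75 = ed ⊕ 75 = 98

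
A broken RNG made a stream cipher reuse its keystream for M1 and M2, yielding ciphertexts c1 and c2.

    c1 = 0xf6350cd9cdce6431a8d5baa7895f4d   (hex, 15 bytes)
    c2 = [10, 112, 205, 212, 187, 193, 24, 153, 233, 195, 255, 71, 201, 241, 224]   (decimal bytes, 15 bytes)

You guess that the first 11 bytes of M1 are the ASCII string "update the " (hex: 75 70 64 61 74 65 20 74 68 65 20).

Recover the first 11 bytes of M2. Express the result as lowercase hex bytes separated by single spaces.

89 35 a5 6c 02 6a 5c dc 29 73 65

First, c1 ⊕ c2 = (M1 ⊕ K) ⊕ (M2 ⊕ K) = M1 ⊕ M2, so the key drops out. Then M2 = (M1 ⊕ M2) ⊕ M1 over the first 11 bytes.
byte 0: (f6 ^ 0a) ^ 75 = fc ^ 75 = 89
byte 1: (35 ^ 70) ^ 70 = 45 ^ 70 = 35
byte 2: (0c ^ cd) ^ 64 = c1 ^ 64 = a5
byte 3: (d9 ^ d4) ^ 61 = 0d ^ 61 = 6c
byte 4: (cd ^ bb) ^ 74 = 76 ^ 74 = 02
byte 5: (ce ^ c1) ^ 65 = 0f ^ 65 = 6a
byte 6: (64 ^ 18) ^ 20 = 7c ^ 20 = 5c
byte 7: (31 ^ 99) ^ 74 = a8 ^ 74 = dc
byte 8: (a8 ^ e9) ^ 68 = 41 ^ 68 = 29
byte 9: (d5 ^ c3) ^ 65 = 16 ^ 65 = 73
byte 10: (ba ^ ff) ^ 20 = 45 ^ 20 = 65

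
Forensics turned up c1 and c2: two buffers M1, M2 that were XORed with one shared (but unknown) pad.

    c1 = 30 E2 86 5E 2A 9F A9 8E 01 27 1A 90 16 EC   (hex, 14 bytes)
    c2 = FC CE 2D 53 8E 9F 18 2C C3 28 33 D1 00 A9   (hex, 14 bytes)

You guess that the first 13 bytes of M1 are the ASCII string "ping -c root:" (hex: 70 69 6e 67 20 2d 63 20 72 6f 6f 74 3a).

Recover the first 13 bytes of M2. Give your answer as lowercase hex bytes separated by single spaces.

First, c1 ⊕ c2 = (M1 ⊕ K) ⊕ (M2 ⊕ K) = M1 ⊕ M2, so the key drops out. Then M2 = (M1 ⊕ M2) ⊕ M1 over the first 13 bytes.
byte 0: (30 XOR fc) XOR 70 = cc XOR 70 = bc
byte 1: (e2 XOR ce) XOR 69 = 2c XOR 69 = 45
byte 2: (86 XOR 2d) XOR 6e = ab XOR 6e = c5
byte 3: (5e XOR 53) XOR 67 = 0d XOR 67 = 6a
byte 4: (2a XOR 8e) XOR 20 = a4 XOR 20 = 84
byte 5: (9f XOR 9f) XOR 2d = 00 XOR 2d = 2d
byte 6: (a9 XOR 18) XOR 63 = b1 XOR 63 = d2
byte 7: (8e XOR 2c) XOR 20 = a2 XOR 20 = 82
byte 8: (01 XOR c3) XOR 72 = c2 XOR 72 = b0
byte 9: (27 XOR 28) XOR 6f = 0f XOR 6f = 60
byte 10: (1a XOR 33) XOR 6f = 29 XOR 6f = 46
byte 11: (90 XOR d1) XOR 74 = 41 XOR 74 = 35
byte 12: (16 XOR 00) XOR 3a = 16 XOR 3a = 2c

bc 45 c5 6a 84 2d d2 82 b0 60 46 35 2c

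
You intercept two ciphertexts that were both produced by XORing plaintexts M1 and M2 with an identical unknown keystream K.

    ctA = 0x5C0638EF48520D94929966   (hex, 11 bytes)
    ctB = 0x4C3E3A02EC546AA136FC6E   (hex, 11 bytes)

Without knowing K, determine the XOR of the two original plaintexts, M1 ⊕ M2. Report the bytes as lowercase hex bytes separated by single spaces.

10 38 02 ed a4 06 67 35 a4 65 08

ctA ⊕ ctB = (M1 ⊕ K) ⊕ (M2 ⊕ K) = M1 ⊕ M2 — the shared key cancels under XOR.
 92 ^  76 =  16
  6 ^  62 =  56
 56 ^  58 =   2
239 ^   2 = 237
 72 ^ 236 = 164
 82 ^  84 =   6
 13 ^ 106 = 103
148 ^ 161 =  53
146 ^  54 = 164
153 ^ 252 = 101
102 ^ 110 =   8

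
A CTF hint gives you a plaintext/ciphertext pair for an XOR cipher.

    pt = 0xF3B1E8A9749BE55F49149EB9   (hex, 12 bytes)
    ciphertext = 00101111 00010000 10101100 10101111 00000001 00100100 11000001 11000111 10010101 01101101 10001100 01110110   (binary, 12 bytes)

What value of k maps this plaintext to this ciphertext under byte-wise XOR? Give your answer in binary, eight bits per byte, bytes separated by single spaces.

11011100 10100001 01000100 00000110 01110101 10111111 00100100 10011000 11011100 01111001 00010010 11001111

Since ciphertext = pt ⊕ k, XORing both sides with pt gives k = pt ⊕ ciphertext.
byte 0: f3 ^ 2f = dc
byte 1: b1 ^ 10 = a1
byte 2: e8 ^ ac = 44
byte 3: a9 ^ af = 06
byte 4: 74 ^ 01 = 75
byte 5: 9b ^ 24 = bf
byte 6: e5 ^ c1 = 24
byte 7: 5f ^ c7 = 98
byte 8: 49 ^ 95 = dc
byte 9: 14 ^ 6d = 79
byte 10: 9e ^ 8c = 12
byte 11: b9 ^ 76 = cf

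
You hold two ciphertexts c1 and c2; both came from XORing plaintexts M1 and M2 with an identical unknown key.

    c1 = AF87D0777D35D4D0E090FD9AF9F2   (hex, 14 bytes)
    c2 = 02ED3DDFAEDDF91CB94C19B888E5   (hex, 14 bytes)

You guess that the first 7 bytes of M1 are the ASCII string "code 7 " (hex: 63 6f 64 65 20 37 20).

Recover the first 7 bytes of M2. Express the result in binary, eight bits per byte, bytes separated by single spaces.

First, c1 ⊕ c2 = (M1 ⊕ K) ⊕ (M2 ⊕ K) = M1 ⊕ M2, so the key drops out. Then M2 = (M1 ⊕ M2) ⊕ M1 over the first 7 bytes.
byte 0: (af ^ 02) ^ 63 = ad ^ 63 = ce
byte 1: (87 ^ ed) ^ 6f = 6a ^ 6f = 05
byte 2: (d0 ^ 3d) ^ 64 = ed ^ 64 = 89
byte 3: (77 ^ df) ^ 65 = a8 ^ 65 = cd
byte 4: (7d ^ ae) ^ 20 = d3 ^ 20 = f3
byte 5: (35 ^ dd) ^ 37 = e8 ^ 37 = df
byte 6: (d4 ^ f9) ^ 20 = 2d ^ 20 = 0d

11001110 00000101 10001001 11001101 11110011 11011111 00001101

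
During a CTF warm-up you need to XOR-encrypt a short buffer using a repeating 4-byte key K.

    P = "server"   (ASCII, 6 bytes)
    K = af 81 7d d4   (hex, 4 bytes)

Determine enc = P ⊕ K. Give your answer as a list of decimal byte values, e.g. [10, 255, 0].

The 4-byte key repeats, so the effective keystream is af 81 7d d4 af 81.
byte 0: 01110011 XOR 10101111 = 11011100
byte 1: 01100101 XOR 10000001 = 11100100
byte 2: 01110010 XOR 01111101 = 00001111
byte 3: 01110110 XOR 11010100 = 10100010
byte 4: 01100101 XOR 10101111 = 11001010
byte 5: 01110010 XOR 10000001 = 11110011

[220, 228, 15, 162, 202, 243]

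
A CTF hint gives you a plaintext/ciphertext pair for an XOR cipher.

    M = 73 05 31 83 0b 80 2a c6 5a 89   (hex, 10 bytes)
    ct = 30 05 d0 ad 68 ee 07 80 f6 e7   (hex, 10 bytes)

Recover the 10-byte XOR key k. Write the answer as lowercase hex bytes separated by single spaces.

Since ct = M ⊕ k, XORing both sides with M gives k = M ⊕ ct.
byte 0: 73 xor 30 = 43
byte 1: 05 xor 05 = 00
byte 2: 31 xor d0 = e1
byte 3: 83 xor ad = 2e
byte 4: 0b xor 68 = 63
byte 5: 80 xor ee = 6e
byte 6: 2a xor 07 = 2d
byte 7: c6 xor 80 = 46
byte 8: 5a xor f6 = ac
byte 9: 89 xor e7 = 6e

43 00 e1 2e 63 6e 2d 46 ac 6e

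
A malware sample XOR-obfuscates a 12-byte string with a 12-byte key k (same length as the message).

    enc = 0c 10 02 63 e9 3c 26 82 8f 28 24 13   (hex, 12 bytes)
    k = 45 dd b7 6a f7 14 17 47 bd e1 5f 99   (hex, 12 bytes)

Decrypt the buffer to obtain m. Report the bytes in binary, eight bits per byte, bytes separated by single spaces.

01001001 11001101 10110101 00001001 00011110 00101000 00110001 11000101 00110010 11001001 01111011 10001010

XOR is its own inverse, so applying the key byte-wise gives the result directly.
byte 0:  12 ⊕  69 =  73
byte 1:  16 ⊕ 221 = 205
byte 2:   2 ⊕ 183 = 181
byte 3:  99 ⊕ 106 =   9
byte 4: 233 ⊕ 247 =  30
byte 5:  60 ⊕  20 =  40
byte 6:  38 ⊕  23 =  49
byte 7: 130 ⊕  71 = 197
byte 8: 143 ⊕ 189 =  50
byte 9:  40 ⊕ 225 = 201
byte 10:  36 ⊕  95 = 123
byte 11:  19 ⊕ 153 = 138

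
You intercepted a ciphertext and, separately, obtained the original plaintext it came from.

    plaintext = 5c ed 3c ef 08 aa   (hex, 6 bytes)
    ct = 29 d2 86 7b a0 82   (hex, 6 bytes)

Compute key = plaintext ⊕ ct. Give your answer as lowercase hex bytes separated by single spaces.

75 3f ba 94 a8 28

Since ct = plaintext ⊕ key, XORing both sides with plaintext gives key = plaintext ⊕ ct.
01011100 XOR 00101001 = 01110101
11101101 XOR 11010010 = 00111111
00111100 XOR 10000110 = 10111010
11101111 XOR 01111011 = 10010100
00001000 XOR 10100000 = 10101000
10101010 XOR 10000010 = 00101000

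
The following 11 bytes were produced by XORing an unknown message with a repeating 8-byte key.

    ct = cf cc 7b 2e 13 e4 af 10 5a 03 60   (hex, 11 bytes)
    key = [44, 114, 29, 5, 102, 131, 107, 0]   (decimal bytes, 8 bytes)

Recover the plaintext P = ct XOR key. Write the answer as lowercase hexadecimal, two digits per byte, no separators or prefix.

e3be662b7567c41076717d

The 8-byte key repeats, so the effective keystream is 2c 72 1d 05 66 83 6b 00 2c 72 1d.
byte 0: 207 xor  44 = 227
byte 1: 204 xor 114 = 190
byte 2: 123 xor  29 = 102
byte 3:  46 xor   5 =  43
byte 4:  19 xor 102 = 117
byte 5: 228 xor 131 = 103
byte 6: 175 xor 107 = 196
byte 7:  16 xor   0 =  16
byte 8:  90 xor  44 = 118
byte 9:   3 xor 114 = 113
byte 10:  96 xor  29 = 125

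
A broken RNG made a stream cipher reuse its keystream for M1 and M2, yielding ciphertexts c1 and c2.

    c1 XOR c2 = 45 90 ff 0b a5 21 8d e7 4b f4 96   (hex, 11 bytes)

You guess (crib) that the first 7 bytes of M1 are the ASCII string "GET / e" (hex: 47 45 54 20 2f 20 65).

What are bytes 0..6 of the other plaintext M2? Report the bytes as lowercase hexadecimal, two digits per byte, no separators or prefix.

02d5ab2b8a01e8

Since c1 ⊕ c2 = M1 ⊕ M2, XORing with the guessed M1 bytes yields the corresponding M2 bytes: M2 = (c1 ⊕ c2) ⊕ M1.
 69 xor  71 =   2
144 xor  69 = 213
255 xor  84 = 171
 11 xor  32 =  43
165 xor  47 = 138
 33 xor  32 =   1
141 xor 101 = 232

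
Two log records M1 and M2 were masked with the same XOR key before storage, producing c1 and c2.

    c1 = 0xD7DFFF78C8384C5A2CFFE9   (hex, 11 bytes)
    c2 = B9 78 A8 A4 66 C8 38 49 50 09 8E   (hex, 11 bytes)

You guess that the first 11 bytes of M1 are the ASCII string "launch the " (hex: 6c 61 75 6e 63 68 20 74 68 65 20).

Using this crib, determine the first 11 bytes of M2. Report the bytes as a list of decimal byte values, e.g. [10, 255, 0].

First, c1 ⊕ c2 = (M1 ⊕ K) ⊕ (M2 ⊕ K) = M1 ⊕ M2, so the key drops out. Then M2 = (M1 ⊕ M2) ⊕ M1 over the first 11 bytes.
byte 0: (d7 xor b9) xor 6c = 6e xor 6c = 02
byte 1: (df xor 78) xor 61 = a7 xor 61 = c6
byte 2: (ff xor a8) xor 75 = 57 xor 75 = 22
byte 3: (78 xor a4) xor 6e = dc xor 6e = b2
byte 4: (c8 xor 66) xor 63 = ae xor 63 = cd
byte 5: (38 xor c8) xor 68 = f0 xor 68 = 98
byte 6: (4c xor 38) xor 20 = 74 xor 20 = 54
byte 7: (5a xor 49) xor 74 = 13 xor 74 = 67
byte 8: (2c xor 50) xor 68 = 7c xor 68 = 14
byte 9: (ff xor 09) xor 65 = f6 xor 65 = 93
byte 10: (e9 xor 8e) xor 20 = 67 xor 20 = 47

[2, 198, 34, 178, 205, 152, 84, 103, 20, 147, 71]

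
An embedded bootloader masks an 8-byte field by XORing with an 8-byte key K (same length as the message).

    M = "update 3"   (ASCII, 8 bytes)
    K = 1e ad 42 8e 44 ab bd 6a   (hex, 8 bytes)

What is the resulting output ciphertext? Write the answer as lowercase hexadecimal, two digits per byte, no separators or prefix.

6bdd26ef30ce9d59

XOR is its own inverse, so applying the key byte-wise gives the result directly.
byte 0: 117 xor  30 = 107
byte 1: 112 xor 173 = 221
byte 2: 100 xor  66 =  38
byte 3:  97 xor 142 = 239
byte 4: 116 xor  68 =  48
byte 5: 101 xor 171 = 206
byte 6:  32 xor 189 = 157
byte 7:  51 xor 106 =  89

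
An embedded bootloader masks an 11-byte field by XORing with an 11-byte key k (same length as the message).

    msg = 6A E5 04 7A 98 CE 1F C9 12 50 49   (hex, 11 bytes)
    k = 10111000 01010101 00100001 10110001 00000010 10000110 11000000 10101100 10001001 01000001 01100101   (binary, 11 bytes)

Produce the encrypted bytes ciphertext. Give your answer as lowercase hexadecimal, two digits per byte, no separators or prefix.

byte 0: 6a xor b8 = d2
byte 1: e5 xor 55 = b0
byte 2: 04 xor 21 = 25
byte 3: 7a xor b1 = cb
byte 4: 98 xor 02 = 9a
byte 5: ce xor 86 = 48
byte 6: 1f xor c0 = df
byte 7: c9 xor ac = 65
byte 8: 12 xor 89 = 9b
byte 9: 50 xor 41 = 11
byte 10: 49 xor 65 = 2c

d2b025cb9a48df659b112c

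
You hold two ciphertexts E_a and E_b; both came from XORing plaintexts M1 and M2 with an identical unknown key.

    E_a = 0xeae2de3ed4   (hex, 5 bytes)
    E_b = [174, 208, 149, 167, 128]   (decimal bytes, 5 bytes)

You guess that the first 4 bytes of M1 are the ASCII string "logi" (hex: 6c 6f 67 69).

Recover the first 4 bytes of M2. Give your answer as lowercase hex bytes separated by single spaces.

First, E_a ⊕ E_b = (M1 ⊕ K) ⊕ (M2 ⊕ K) = M1 ⊕ M2, so the key drops out. Then M2 = (M1 ⊕ M2) ⊕ M1 over the first 4 bytes.
byte 0: (ea ⊕ ae) ⊕ 6c = 44 ⊕ 6c = 28
byte 1: (e2 ⊕ d0) ⊕ 6f = 32 ⊕ 6f = 5d
byte 2: (de ⊕ 95) ⊕ 67 = 4b ⊕ 67 = 2c
byte 3: (3e ⊕ a7) ⊕ 69 = 99 ⊕ 69 = f0

28 5d 2c f0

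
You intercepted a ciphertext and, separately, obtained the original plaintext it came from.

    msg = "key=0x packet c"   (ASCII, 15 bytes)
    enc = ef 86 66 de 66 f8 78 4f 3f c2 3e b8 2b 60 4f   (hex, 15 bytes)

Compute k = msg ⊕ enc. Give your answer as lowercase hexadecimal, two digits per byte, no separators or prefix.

Since enc = msg ⊕ k, XORing both sides with msg gives k = msg ⊕ enc.
107 ⊕ 239 = 132
101 ⊕ 134 = 227
121 ⊕ 102 =  31
 61 ⊕ 222 = 227
 48 ⊕ 102 =  86
120 ⊕ 248 = 128
 32 ⊕ 120 =  88
112 ⊕  79 =  63
 97 ⊕  63 =  94
 99 ⊕ 194 = 161
107 ⊕  62 =  85
101 ⊕ 184 = 221
116 ⊕  43 =  95
 32 ⊕  96 =  64
 99 ⊕  79 =  44

84e31fe35680583f5ea155dd5f402c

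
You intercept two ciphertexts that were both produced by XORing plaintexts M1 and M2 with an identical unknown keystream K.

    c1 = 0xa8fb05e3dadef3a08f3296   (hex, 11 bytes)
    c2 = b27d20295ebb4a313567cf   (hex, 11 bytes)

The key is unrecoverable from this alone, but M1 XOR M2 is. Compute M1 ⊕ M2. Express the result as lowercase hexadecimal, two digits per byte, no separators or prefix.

c1 ⊕ c2 = (M1 ⊕ K) ⊕ (M2 ⊕ K) = M1 ⊕ M2 — the shared key cancels under XOR.
10101000 XOR 10110010 = 00011010
11111011 XOR 01111101 = 10000110
00000101 XOR 00100000 = 00100101
11100011 XOR 00101001 = 11001010
11011010 XOR 01011110 = 10000100
11011110 XOR 10111011 = 01100101
11110011 XOR 01001010 = 10111001
10100000 XOR 00110001 = 10010001
10001111 XOR 00110101 = 10111010
00110010 XOR 01100111 = 01010101
10010110 XOR 11001111 = 01011001

1a8625ca8465b991ba5559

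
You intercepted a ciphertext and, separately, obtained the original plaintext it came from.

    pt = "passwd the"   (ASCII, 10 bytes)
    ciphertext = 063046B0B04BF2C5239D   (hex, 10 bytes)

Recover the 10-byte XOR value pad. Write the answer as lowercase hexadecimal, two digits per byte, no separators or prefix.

Since ciphertext = pt ⊕ pad, XORing both sides with pt gives pad = pt ⊕ ciphertext.
70 ⊕ 06 = 76
61 ⊕ 30 = 51
73 ⊕ 46 = 35
73 ⊕ b0 = c3
77 ⊕ b0 = c7
64 ⊕ 4b = 2f
20 ⊕ f2 = d2
74 ⊕ c5 = b1
68 ⊕ 23 = 4b
65 ⊕ 9d = f8

765135c3c72fd2b14bf8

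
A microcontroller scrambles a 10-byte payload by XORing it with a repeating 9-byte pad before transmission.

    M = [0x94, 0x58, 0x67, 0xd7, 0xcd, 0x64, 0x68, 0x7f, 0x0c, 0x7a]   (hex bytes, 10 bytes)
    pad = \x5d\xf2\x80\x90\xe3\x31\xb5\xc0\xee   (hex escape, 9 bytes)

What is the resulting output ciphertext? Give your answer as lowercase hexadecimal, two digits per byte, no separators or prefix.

c9aae7472e55ddbfe227

The 9-byte key repeats, so the effective keystream is 5d f2 80 90 e3 31 b5 c0 ee 5d.
byte 0: 148 ⊕  93 = 201
byte 1:  88 ⊕ 242 = 170
byte 2: 103 ⊕ 128 = 231
byte 3: 215 ⊕ 144 =  71
byte 4: 205 ⊕ 227 =  46
byte 5: 100 ⊕  49 =  85
byte 6: 104 ⊕ 181 = 221
byte 7: 127 ⊕ 192 = 191
byte 8:  12 ⊕ 238 = 226
byte 9: 122 ⊕  93 =  39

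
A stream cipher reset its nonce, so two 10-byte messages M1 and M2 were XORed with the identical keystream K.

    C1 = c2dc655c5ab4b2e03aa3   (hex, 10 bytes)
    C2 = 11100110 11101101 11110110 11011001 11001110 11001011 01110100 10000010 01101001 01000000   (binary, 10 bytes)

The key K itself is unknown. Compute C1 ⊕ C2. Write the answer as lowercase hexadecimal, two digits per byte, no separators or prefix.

C1 ⊕ C2 = (M1 ⊕ K) ⊕ (M2 ⊕ K) = M1 ⊕ M2 — the shared key cancels under XOR.
c2 XOR e6 = 24
dc XOR ed = 31
65 XOR f6 = 93
5c XOR d9 = 85
5a XOR ce = 94
b4 XOR cb = 7f
b2 XOR 74 = c6
e0 XOR 82 = 62
3a XOR 69 = 53
a3 XOR 40 = e3

24319385947fc66253e3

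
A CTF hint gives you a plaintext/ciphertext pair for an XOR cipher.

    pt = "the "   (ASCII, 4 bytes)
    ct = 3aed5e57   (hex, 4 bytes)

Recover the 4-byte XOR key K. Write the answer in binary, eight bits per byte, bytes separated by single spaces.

Since ct = pt ⊕ K, XORing both sides with pt gives K = pt ⊕ ct.
74 XOR 3a = 4e
68 XOR ed = 85
65 XOR 5e = 3b
20 XOR 57 = 77

01001110 10000101 00111011 01110111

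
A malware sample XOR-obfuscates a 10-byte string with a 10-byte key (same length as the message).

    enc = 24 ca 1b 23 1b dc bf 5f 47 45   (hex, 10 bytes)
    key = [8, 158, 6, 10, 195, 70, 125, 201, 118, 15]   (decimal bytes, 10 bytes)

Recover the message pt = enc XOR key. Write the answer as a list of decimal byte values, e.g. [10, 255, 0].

XOR is its own inverse, so applying the key byte-wise gives the result directly.
00100100 XOR 00001000 = 00101100
11001010 XOR 10011110 = 01010100
00011011 XOR 00000110 = 00011101
00100011 XOR 00001010 = 00101001
00011011 XOR 11000011 = 11011000
11011100 XOR 01000110 = 10011010
10111111 XOR 01111101 = 11000010
01011111 XOR 11001001 = 10010110
01000111 XOR 01110110 = 00110001
01000101 XOR 00001111 = 01001010

[44, 84, 29, 41, 216, 154, 194, 150, 49, 74]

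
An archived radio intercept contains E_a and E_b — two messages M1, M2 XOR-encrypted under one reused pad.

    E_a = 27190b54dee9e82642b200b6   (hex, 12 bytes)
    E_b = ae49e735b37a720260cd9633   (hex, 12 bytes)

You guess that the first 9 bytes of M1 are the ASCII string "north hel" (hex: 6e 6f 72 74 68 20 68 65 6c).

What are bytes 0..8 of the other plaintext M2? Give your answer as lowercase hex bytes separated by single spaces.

First, E_a ⊕ E_b = (M1 ⊕ K) ⊕ (M2 ⊕ K) = M1 ⊕ M2, so the key drops out. Then M2 = (M1 ⊕ M2) ⊕ M1 over the first 9 bytes.
byte 0: (27 XOR ae) XOR 6e = 89 XOR 6e = e7
byte 1: (19 XOR 49) XOR 6f = 50 XOR 6f = 3f
byte 2: (0b XOR e7) XOR 72 = ec XOR 72 = 9e
byte 3: (54 XOR 35) XOR 74 = 61 XOR 74 = 15
byte 4: (de XOR b3) XOR 68 = 6d XOR 68 = 05
byte 5: (e9 XOR 7a) XOR 20 = 93 XOR 20 = b3
byte 6: (e8 XOR 72) XOR 68 = 9a XOR 68 = f2
byte 7: (26 XOR 02) XOR 65 = 24 XOR 65 = 41
byte 8: (42 XOR 60) XOR 6c = 22 XOR 6c = 4e

e7 3f 9e 15 05 b3 f2 41 4e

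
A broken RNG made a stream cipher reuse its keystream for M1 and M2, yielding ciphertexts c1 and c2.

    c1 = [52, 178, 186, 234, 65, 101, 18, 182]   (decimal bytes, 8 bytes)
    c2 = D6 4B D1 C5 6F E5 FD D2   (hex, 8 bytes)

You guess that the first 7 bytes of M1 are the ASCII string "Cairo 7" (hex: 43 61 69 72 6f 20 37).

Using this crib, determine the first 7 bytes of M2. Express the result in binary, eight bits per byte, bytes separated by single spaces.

First, c1 ⊕ c2 = (M1 ⊕ K) ⊕ (M2 ⊕ K) = M1 ⊕ M2, so the key drops out. Then M2 = (M1 ⊕ M2) ⊕ M1 over the first 7 bytes.
byte 0: (34 ⊕ d6) ⊕ 43 = e2 ⊕ 43 = a1
byte 1: (b2 ⊕ 4b) ⊕ 61 = f9 ⊕ 61 = 98
byte 2: (ba ⊕ d1) ⊕ 69 = 6b ⊕ 69 = 02
byte 3: (ea ⊕ c5) ⊕ 72 = 2f ⊕ 72 = 5d
byte 4: (41 ⊕ 6f) ⊕ 6f = 2e ⊕ 6f = 41
byte 5: (65 ⊕ e5) ⊕ 20 = 80 ⊕ 20 = a0
byte 6: (12 ⊕ fd) ⊕ 37 = ef ⊕ 37 = d8

10100001 10011000 00000010 01011101 01000001 10100000 11011000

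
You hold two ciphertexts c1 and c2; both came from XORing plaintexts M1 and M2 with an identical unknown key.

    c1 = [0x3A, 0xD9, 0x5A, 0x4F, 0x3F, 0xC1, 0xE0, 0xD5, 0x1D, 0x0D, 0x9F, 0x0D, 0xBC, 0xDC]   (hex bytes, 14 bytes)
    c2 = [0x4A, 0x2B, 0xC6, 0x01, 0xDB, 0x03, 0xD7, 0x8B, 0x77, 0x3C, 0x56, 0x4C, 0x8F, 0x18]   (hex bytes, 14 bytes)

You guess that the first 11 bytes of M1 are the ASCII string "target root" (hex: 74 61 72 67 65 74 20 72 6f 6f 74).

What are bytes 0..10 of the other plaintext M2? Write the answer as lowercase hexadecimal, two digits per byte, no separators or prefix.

First, c1 ⊕ c2 = (M1 ⊕ K) ⊕ (M2 ⊕ K) = M1 ⊕ M2, so the key drops out. Then M2 = (M1 ⊕ M2) ⊕ M1 over the first 11 bytes.
byte 0: (3a xor 4a) xor 74 = 70 xor 74 = 04
byte 1: (d9 xor 2b) xor 61 = f2 xor 61 = 93
byte 2: (5a xor c6) xor 72 = 9c xor 72 = ee
byte 3: (4f xor 01) xor 67 = 4e xor 67 = 29
byte 4: (3f xor db) xor 65 = e4 xor 65 = 81
byte 5: (c1 xor 03) xor 74 = c2 xor 74 = b6
byte 6: (e0 xor d7) xor 20 = 37 xor 20 = 17
byte 7: (d5 xor 8b) xor 72 = 5e xor 72 = 2c
byte 8: (1d xor 77) xor 6f = 6a xor 6f = 05
byte 9: (0d xor 3c) xor 6f = 31 xor 6f = 5e
byte 10: (9f xor 56) xor 74 = c9 xor 74 = bd

0493ee2981b6172c055ebd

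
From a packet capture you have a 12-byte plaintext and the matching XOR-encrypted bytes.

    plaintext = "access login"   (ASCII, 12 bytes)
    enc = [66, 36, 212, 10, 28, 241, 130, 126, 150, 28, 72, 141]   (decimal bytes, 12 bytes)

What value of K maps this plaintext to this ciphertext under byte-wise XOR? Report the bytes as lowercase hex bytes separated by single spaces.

23 47 b7 6f 6f 82 a2 12 f9 7b 21 e3

Since enc = plaintext ⊕ K, XORing both sides with plaintext gives K = plaintext ⊕ enc.
byte 0:  97 XOR  66 =  35
byte 1:  99 XOR  36 =  71
byte 2:  99 XOR 212 = 183
byte 3: 101 XOR  10 = 111
byte 4: 115 XOR  28 = 111
byte 5: 115 XOR 241 = 130
byte 6:  32 XOR 130 = 162
byte 7: 108 XOR 126 =  18
byte 8: 111 XOR 150 = 249
byte 9: 103 XOR  28 = 123
byte 10: 105 XOR  72 =  33
byte 11: 110 XOR 141 = 227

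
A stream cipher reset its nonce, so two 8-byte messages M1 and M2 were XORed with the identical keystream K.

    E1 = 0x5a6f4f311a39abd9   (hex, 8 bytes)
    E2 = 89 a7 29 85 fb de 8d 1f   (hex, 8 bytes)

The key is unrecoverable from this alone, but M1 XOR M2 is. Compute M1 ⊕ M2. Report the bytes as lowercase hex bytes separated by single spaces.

d3 c8 66 b4 e1 e7 26 c6

E1 ⊕ E2 = (M1 ⊕ K) ⊕ (M2 ⊕ K) = M1 ⊕ M2 — the shared key cancels under XOR.
byte 0: 5a ⊕ 89 = d3
byte 1: 6f ⊕ a7 = c8
byte 2: 4f ⊕ 29 = 66
byte 3: 31 ⊕ 85 = b4
byte 4: 1a ⊕ fb = e1
byte 5: 39 ⊕ de = e7
byte 6: ab ⊕ 8d = 26
byte 7: d9 ⊕ 1f = c6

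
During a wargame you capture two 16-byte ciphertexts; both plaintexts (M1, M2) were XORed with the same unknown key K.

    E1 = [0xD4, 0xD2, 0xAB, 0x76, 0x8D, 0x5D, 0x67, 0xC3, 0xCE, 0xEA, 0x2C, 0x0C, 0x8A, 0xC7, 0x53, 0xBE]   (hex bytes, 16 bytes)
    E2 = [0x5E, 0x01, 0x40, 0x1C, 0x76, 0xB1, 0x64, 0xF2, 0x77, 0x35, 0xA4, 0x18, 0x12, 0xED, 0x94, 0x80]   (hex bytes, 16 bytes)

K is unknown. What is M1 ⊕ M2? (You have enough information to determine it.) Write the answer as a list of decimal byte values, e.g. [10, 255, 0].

[138, 211, 235, 106, 251, 236, 3, 49, 185, 223, 136, 20, 152, 42, 199, 62]

E1 ⊕ E2 = (M1 ⊕ K) ⊕ (M2 ⊕ K) = M1 ⊕ M2 — the shared key cancels under XOR.
byte 0: d4 ⊕ 5e = 8a
byte 1: d2 ⊕ 01 = d3
byte 2: ab ⊕ 40 = eb
byte 3: 76 ⊕ 1c = 6a
byte 4: 8d ⊕ 76 = fb
byte 5: 5d ⊕ b1 = ec
byte 6: 67 ⊕ 64 = 03
byte 7: c3 ⊕ f2 = 31
byte 8: ce ⊕ 77 = b9
byte 9: ea ⊕ 35 = df
byte 10: 2c ⊕ a4 = 88
byte 11: 0c ⊕ 18 = 14
byte 12: 8a ⊕ 12 = 98
byte 13: c7 ⊕ ed = 2a
byte 14: 53 ⊕ 94 = c7
byte 15: be ⊕ 80 = 3e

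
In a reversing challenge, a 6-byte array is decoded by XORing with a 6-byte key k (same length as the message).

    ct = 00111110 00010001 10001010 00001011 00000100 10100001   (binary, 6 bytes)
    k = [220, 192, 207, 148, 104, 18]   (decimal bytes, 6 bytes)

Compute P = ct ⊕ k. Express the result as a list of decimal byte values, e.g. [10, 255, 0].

00111110 XOR 11011100 = 11100010
00010001 XOR 11000000 = 11010001
10001010 XOR 11001111 = 01000101
00001011 XOR 10010100 = 10011111
00000100 XOR 01101000 = 01101100
10100001 XOR 00010010 = 10110011

[226, 209, 69, 159, 108, 179]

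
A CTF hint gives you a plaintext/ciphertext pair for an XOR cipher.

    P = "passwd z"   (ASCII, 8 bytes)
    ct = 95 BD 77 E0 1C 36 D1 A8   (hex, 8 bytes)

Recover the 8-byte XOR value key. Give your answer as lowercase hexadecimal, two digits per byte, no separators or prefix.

e5dc04936b52f1d2

Since ct = P ⊕ key, XORing both sides with P gives key = P ⊕ ct.
112 ⊕ 149 = 229
 97 ⊕ 189 = 220
115 ⊕ 119 =   4
115 ⊕ 224 = 147
119 ⊕  28 = 107
100 ⊕  54 =  82
 32 ⊕ 209 = 241
122 ⊕ 168 = 210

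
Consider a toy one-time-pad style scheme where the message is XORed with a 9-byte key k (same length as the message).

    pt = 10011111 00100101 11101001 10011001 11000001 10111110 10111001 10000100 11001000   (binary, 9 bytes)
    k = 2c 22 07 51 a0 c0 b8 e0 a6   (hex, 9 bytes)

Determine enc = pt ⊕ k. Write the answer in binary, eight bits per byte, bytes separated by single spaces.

10110011 00000111 11101110 11001000 01100001 01111110 00000001 01100100 01101110

XOR is its own inverse, so applying the key byte-wise gives the result directly.
9f xor 2c = b3
25 xor 22 = 07
e9 xor 07 = ee
99 xor 51 = c8
c1 xor a0 = 61
be xor c0 = 7e
b9 xor b8 = 01
84 xor e0 = 64
c8 xor a6 = 6e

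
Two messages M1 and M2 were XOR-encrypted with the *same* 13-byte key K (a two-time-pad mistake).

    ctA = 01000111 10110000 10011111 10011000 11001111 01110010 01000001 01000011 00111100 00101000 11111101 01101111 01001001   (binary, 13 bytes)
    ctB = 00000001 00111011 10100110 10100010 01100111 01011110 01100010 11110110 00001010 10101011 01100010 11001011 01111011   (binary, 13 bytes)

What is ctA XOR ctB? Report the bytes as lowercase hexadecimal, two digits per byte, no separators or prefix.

468b393aa82c23b536839fa432

ctA ⊕ ctB = (M1 ⊕ K) ⊕ (M2 ⊕ K) = M1 ⊕ M2 — the shared key cancels under XOR.
47 xor 01 = 46
b0 xor 3b = 8b
9f xor a6 = 39
98 xor a2 = 3a
cf xor 67 = a8
72 xor 5e = 2c
41 xor 62 = 23
43 xor f6 = b5
3c xor 0a = 36
28 xor ab = 83
fd xor 62 = 9f
6f xor cb = a4
49 xor 7b = 32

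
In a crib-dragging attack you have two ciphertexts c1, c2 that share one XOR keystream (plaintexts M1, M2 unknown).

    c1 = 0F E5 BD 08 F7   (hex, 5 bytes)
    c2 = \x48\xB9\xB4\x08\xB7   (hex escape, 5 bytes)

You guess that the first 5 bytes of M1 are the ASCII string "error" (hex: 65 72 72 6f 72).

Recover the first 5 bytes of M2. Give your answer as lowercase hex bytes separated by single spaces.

22 2e 7b 6f 32

First, c1 ⊕ c2 = (M1 ⊕ K) ⊕ (M2 ⊕ K) = M1 ⊕ M2, so the key drops out. Then M2 = (M1 ⊕ M2) ⊕ M1 over the first 5 bytes.
byte 0: (0f ⊕ 48) ⊕ 65 = 47 ⊕ 65 = 22
byte 1: (e5 ⊕ b9) ⊕ 72 = 5c ⊕ 72 = 2e
byte 2: (bd ⊕ b4) ⊕ 72 = 09 ⊕ 72 = 7b
byte 3: (08 ⊕ 08) ⊕ 6f = 00 ⊕ 6f = 6f
byte 4: (f7 ⊕ b7) ⊕ 72 = 40 ⊕ 72 = 32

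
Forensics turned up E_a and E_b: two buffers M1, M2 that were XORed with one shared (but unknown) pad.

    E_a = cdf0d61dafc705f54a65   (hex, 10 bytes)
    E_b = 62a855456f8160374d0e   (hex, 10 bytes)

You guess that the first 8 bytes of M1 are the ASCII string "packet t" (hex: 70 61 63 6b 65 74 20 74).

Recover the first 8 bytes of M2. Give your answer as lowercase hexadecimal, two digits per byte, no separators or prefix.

df39e033a53245b6

First, E_a ⊕ E_b = (M1 ⊕ K) ⊕ (M2 ⊕ K) = M1 ⊕ M2, so the key drops out. Then M2 = (M1 ⊕ M2) ⊕ M1 over the first 8 bytes.
byte 0: (cd xor 62) xor 70 = af xor 70 = df
byte 1: (f0 xor a8) xor 61 = 58 xor 61 = 39
byte 2: (d6 xor 55) xor 63 = 83 xor 63 = e0
byte 3: (1d xor 45) xor 6b = 58 xor 6b = 33
byte 4: (af xor 6f) xor 65 = c0 xor 65 = a5
byte 5: (c7 xor 81) xor 74 = 46 xor 74 = 32
byte 6: (05 xor 60) xor 20 = 65 xor 20 = 45
byte 7: (f5 xor 37) xor 74 = c2 xor 74 = b6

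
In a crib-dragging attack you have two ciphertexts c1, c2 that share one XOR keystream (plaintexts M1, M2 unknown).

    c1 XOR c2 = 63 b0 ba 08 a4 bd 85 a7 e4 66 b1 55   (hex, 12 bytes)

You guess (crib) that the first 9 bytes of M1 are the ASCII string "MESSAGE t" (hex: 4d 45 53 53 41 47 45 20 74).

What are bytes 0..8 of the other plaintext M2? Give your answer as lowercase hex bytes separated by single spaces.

2e f5 e9 5b e5 fa c0 87 90

Since c1 ⊕ c2 = M1 ⊕ M2, XORing with the guessed M1 bytes yields the corresponding M2 bytes: M2 = (c1 ⊕ c2) ⊕ M1.
63 ^ 4d = 2e
b0 ^ 45 = f5
ba ^ 53 = e9
08 ^ 53 = 5b
a4 ^ 41 = e5
bd ^ 47 = fa
85 ^ 45 = c0
a7 ^ 20 = 87
e4 ^ 74 = 90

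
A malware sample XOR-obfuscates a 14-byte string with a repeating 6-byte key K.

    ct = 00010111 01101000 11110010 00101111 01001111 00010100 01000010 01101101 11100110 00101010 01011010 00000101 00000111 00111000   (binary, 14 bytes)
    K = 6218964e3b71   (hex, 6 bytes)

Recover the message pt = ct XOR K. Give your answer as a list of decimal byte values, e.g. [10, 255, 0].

The 6-byte key repeats, so the effective keystream is 62 18 96 4e 3b 71 62 18 96 4e 3b 71 62 18.
byte 0: 17 ^ 62 = 75
byte 1: 68 ^ 18 = 70
byte 2: f2 ^ 96 = 64
byte 3: 2f ^ 4e = 61
byte 4: 4f ^ 3b = 74
byte 5: 14 ^ 71 = 65
byte 6: 42 ^ 62 = 20
byte 7: 6d ^ 18 = 75
byte 8: e6 ^ 96 = 70
byte 9: 2a ^ 4e = 64
byte 10: 5a ^ 3b = 61
byte 11: 05 ^ 71 = 74
byte 12: 07 ^ 62 = 65
byte 13: 38 ^ 18 = 20

[117, 112, 100, 97, 116, 101, 32, 117, 112, 100, 97, 116, 101, 32]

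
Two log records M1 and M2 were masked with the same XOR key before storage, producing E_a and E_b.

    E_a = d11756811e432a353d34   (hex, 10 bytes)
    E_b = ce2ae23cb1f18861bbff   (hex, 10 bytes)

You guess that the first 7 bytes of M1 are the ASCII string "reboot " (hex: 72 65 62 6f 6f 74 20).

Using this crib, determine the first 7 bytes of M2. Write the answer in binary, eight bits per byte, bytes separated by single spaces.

01101101 01011000 11010110 11010010 11000000 11000110 10000010

First, E_a ⊕ E_b = (M1 ⊕ K) ⊕ (M2 ⊕ K) = M1 ⊕ M2, so the key drops out. Then M2 = (M1 ⊕ M2) ⊕ M1 over the first 7 bytes.
byte 0: (d1 ^ ce) ^ 72 = 1f ^ 72 = 6d
byte 1: (17 ^ 2a) ^ 65 = 3d ^ 65 = 58
byte 2: (56 ^ e2) ^ 62 = b4 ^ 62 = d6
byte 3: (81 ^ 3c) ^ 6f = bd ^ 6f = d2
byte 4: (1e ^ b1) ^ 6f = af ^ 6f = c0
byte 5: (43 ^ f1) ^ 74 = b2 ^ 74 = c6
byte 6: (2a ^ 88) ^ 20 = a2 ^ 20 = 82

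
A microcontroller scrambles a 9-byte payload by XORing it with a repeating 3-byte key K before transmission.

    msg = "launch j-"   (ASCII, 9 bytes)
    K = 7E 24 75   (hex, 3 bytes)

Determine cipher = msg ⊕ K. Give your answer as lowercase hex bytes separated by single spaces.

The 3-byte key repeats, so the effective keystream is 7e 24 75 7e 24 75 7e 24 75.
byte 0: 6c xor 7e = 12
byte 1: 61 xor 24 = 45
byte 2: 75 xor 75 = 00
byte 3: 6e xor 7e = 10
byte 4: 63 xor 24 = 47
byte 5: 68 xor 75 = 1d
byte 6: 20 xor 7e = 5e
byte 7: 6a xor 24 = 4e
byte 8: 2d xor 75 = 58

12 45 00 10 47 1d 5e 4e 58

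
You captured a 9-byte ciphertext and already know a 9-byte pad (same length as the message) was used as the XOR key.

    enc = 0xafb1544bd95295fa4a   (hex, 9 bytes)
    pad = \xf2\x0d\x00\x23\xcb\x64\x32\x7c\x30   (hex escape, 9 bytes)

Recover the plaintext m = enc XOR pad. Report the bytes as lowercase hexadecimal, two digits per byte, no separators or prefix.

5dbc54681236a7867a

XOR is its own inverse, so applying the key byte-wise gives the result directly.
175 ⊕ 242 =  93
177 ⊕  13 = 188
 84 ⊕   0 =  84
 75 ⊕  35 = 104
217 ⊕ 203 =  18
 82 ⊕ 100 =  54
149 ⊕  50 = 167
250 ⊕ 124 = 134
 74 ⊕  48 = 122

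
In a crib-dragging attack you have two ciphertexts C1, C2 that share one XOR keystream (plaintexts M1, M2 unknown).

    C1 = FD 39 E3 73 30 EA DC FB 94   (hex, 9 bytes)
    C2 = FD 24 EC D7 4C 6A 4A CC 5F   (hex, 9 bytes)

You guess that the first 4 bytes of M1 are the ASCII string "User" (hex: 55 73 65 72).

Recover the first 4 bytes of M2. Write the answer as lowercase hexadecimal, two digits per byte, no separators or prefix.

556e6ad6

First, C1 ⊕ C2 = (M1 ⊕ K) ⊕ (M2 ⊕ K) = M1 ⊕ M2, so the key drops out. Then M2 = (M1 ⊕ M2) ⊕ M1 over the first 4 bytes.
byte 0: (fd ^ fd) ^ 55 = 00 ^ 55 = 55
byte 1: (39 ^ 24) ^ 73 = 1d ^ 73 = 6e
byte 2: (e3 ^ ec) ^ 65 = 0f ^ 65 = 6a
byte 3: (73 ^ d7) ^ 72 = a4 ^ 72 = d6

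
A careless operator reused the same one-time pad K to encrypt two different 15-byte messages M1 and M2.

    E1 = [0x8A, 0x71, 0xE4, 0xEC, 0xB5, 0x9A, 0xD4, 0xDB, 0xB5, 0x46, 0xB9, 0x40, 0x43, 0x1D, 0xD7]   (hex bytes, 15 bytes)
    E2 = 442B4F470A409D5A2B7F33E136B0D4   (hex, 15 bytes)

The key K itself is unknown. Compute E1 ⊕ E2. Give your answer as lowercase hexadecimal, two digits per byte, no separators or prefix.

E1 ⊕ E2 = (M1 ⊕ K) ⊕ (M2 ⊕ K) = M1 ⊕ M2 — the shared key cancels under XOR.
byte 0: 10001010 ^ 01000100 = 11001110
byte 1: 01110001 ^ 00101011 = 01011010
byte 2: 11100100 ^ 01001111 = 10101011
byte 3: 11101100 ^ 01000111 = 10101011
byte 4: 10110101 ^ 00001010 = 10111111
byte 5: 10011010 ^ 01000000 = 11011010
byte 6: 11010100 ^ 10011101 = 01001001
byte 7: 11011011 ^ 01011010 = 10000001
byte 8: 10110101 ^ 00101011 = 10011110
byte 9: 01000110 ^ 01111111 = 00111001
byte 10: 10111001 ^ 00110011 = 10001010
byte 11: 01000000 ^ 11100001 = 10100001
byte 12: 01000011 ^ 00110110 = 01110101
byte 13: 00011101 ^ 10110000 = 10101101
byte 14: 11010111 ^ 11010100 = 00000011

ce5aababbfda49819e398aa175ad03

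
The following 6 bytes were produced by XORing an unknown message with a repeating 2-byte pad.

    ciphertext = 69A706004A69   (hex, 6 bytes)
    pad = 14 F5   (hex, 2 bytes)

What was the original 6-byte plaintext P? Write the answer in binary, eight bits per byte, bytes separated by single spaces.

The 2-byte key repeats, so the effective keystream is 14 f5 14 f5 14 f5.
byte 0: 69 ^ 14 = 7d
byte 1: a7 ^ f5 = 52
byte 2: 06 ^ 14 = 12
byte 3: 00 ^ f5 = f5
byte 4: 4a ^ 14 = 5e
byte 5: 69 ^ f5 = 9c

01111101 01010010 00010010 11110101 01011110 10011100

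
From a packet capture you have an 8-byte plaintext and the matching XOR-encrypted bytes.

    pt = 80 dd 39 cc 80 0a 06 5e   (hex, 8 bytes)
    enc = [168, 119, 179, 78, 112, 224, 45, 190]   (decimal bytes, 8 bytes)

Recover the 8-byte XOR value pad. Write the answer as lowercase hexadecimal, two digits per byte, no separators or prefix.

28aa8a82f0ea2be0

Since enc = pt ⊕ pad, XORing both sides with pt gives pad = pt ⊕ enc.
128 ⊕ 168 =  40
221 ⊕ 119 = 170
 57 ⊕ 179 = 138
204 ⊕  78 = 130
128 ⊕ 112 = 240
 10 ⊕ 224 = 234
  6 ⊕  45 =  43
 94 ⊕ 190 = 224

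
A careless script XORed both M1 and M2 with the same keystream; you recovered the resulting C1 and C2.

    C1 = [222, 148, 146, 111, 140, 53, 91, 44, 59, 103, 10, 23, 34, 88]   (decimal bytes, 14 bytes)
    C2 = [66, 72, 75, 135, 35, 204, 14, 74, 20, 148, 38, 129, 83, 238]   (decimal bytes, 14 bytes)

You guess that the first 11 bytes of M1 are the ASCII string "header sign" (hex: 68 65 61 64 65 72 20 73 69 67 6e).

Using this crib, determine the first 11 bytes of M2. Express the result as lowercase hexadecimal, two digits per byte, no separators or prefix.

f4b9b88cca8b7515469442

First, C1 ⊕ C2 = (M1 ⊕ K) ⊕ (M2 ⊕ K) = M1 ⊕ M2, so the key drops out. Then M2 = (M1 ⊕ M2) ⊕ M1 over the first 11 bytes.
byte 0: (de XOR 42) XOR 68 = 9c XOR 68 = f4
byte 1: (94 XOR 48) XOR 65 = dc XOR 65 = b9
byte 2: (92 XOR 4b) XOR 61 = d9 XOR 61 = b8
byte 3: (6f XOR 87) XOR 64 = e8 XOR 64 = 8c
byte 4: (8c XOR 23) XOR 65 = af XOR 65 = ca
byte 5: (35 XOR cc) XOR 72 = f9 XOR 72 = 8b
byte 6: (5b XOR 0e) XOR 20 = 55 XOR 20 = 75
byte 7: (2c XOR 4a) XOR 73 = 66 XOR 73 = 15
byte 8: (3b XOR 14) XOR 69 = 2f XOR 69 = 46
byte 9: (67 XOR 94) XOR 67 = f3 XOR 67 = 94
byte 10: (0a XOR 26) XOR 6e = 2c XOR 6e = 42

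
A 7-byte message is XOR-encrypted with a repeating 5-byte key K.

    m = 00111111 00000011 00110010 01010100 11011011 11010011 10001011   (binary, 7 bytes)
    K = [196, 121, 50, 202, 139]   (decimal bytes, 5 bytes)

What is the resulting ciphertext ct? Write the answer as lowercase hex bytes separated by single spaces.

The 5-byte key repeats, so the effective keystream is c4 79 32 ca 8b c4 79.
byte 0: 3f xor c4 = fb
byte 1: 03 xor 79 = 7a
byte 2: 32 xor 32 = 00
byte 3: 54 xor ca = 9e
byte 4: db xor 8b = 50
byte 5: d3 xor c4 = 17
byte 6: 8b xor 79 = f2

fb 7a 00 9e 50 17 f2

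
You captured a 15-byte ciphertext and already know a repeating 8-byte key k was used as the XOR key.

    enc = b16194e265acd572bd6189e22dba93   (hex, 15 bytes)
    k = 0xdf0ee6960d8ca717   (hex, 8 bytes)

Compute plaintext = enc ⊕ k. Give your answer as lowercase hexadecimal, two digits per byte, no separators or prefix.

6e6f727468207265626f6f74203634

The 8-byte key repeats, so the effective keystream is df 0e e6 96 0d 8c a7 17 df 0e e6 96 0d 8c a7.
byte 0: 177 ⊕ 223 = 110
byte 1:  97 ⊕  14 = 111
byte 2: 148 ⊕ 230 = 114
byte 3: 226 ⊕ 150 = 116
byte 4: 101 ⊕  13 = 104
byte 5: 172 ⊕ 140 =  32
byte 6: 213 ⊕ 167 = 114
byte 7: 114 ⊕  23 = 101
byte 8: 189 ⊕ 223 =  98
byte 9:  97 ⊕  14 = 111
byte 10: 137 ⊕ 230 = 111
byte 11: 226 ⊕ 150 = 116
byte 12:  45 ⊕  13 =  32
byte 13: 186 ⊕ 140 =  54
byte 14: 147 ⊕ 167 =  52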